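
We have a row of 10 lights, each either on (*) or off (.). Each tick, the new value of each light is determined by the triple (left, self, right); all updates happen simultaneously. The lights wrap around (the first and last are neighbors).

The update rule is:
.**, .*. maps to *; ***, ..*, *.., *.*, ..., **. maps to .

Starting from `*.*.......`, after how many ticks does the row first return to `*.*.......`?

1

*.*.......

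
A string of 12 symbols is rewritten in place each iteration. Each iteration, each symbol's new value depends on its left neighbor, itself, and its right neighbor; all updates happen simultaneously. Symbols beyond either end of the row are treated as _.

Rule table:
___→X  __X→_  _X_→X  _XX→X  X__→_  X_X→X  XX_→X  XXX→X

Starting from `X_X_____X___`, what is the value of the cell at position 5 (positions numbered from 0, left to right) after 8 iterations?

XXX_XXX_X_XX
XXXXXXXXXXXX
XXXXXXXXXXXX  (fixed point — unchanged through iteration 8)
position 5 holds X

X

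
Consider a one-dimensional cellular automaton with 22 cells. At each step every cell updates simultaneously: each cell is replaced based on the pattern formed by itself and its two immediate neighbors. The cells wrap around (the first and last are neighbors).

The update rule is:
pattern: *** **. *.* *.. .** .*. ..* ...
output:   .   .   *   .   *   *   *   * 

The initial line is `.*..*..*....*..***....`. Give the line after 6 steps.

**..**..**..**...**..*

**.**.**.****.**...***
..**.**.**...**..***..
***.**.**..***..**...*
...**.**..**...**..***
.***.**..**..***..**..
**..**..**..**...**..*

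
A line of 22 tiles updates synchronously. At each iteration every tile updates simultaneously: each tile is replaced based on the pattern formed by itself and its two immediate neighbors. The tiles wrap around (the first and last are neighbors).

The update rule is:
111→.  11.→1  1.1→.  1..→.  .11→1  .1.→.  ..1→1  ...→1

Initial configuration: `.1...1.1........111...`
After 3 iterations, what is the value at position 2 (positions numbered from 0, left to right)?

1

iteration 1: 1..11....11111111.1.11
iteration 2: 1.111.1111......1...1.
iteration 3: ..1.1.1..1.11111..11..
position 2 holds 1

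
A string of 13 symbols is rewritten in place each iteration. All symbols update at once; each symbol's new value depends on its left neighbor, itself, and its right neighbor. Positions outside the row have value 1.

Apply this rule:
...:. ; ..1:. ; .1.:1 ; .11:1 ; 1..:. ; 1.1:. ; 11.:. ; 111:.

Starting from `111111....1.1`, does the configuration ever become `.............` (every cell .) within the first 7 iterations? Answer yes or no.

no

..........1.1
..........1.1  (fixed point — unchanged through iteration 7)
iteration 7 is ..........1.1, still not uniform .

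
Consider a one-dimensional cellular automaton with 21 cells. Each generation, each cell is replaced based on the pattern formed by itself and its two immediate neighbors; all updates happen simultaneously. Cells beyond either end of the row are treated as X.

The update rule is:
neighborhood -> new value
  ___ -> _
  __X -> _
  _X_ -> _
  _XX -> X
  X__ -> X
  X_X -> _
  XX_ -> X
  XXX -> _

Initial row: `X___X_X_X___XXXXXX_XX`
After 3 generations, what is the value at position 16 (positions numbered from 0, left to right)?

_

XX_______X__X____X_X_
_XX_______X__X_______
_XXX_______X__X______
position 16 holds _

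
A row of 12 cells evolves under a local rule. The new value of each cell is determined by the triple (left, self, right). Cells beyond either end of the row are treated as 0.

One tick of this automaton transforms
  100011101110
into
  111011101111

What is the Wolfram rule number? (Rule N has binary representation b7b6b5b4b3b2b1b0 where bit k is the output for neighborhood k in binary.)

221

position 5: 111 → 1  (bit 7 = 1)
position 6: 110 → 1  (bit 6 = 1)
position 7: 101 → 0  (bit 5 = 0)
position 1: 100 → 1  (bit 4 = 1)
position 4: 011 → 1  (bit 3 = 1)
position 0: 010 → 1  (bit 2 = 1)
position 3: 001 → 0  (bit 1 = 0)
position 2: 000 → 1  (bit 0 = 1)
bits b7..b0 = 11011101 = 221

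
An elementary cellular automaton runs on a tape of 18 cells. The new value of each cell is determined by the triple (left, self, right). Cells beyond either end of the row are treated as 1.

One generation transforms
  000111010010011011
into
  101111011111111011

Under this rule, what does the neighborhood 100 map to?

1

At position 0 the neighborhood is 100; the next row has 1 there.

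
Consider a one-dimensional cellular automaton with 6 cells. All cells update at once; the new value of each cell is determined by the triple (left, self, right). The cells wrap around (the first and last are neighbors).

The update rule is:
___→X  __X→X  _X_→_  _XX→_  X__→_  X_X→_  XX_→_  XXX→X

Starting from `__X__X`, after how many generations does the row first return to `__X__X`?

_X__X_
X__X__
__X__X

3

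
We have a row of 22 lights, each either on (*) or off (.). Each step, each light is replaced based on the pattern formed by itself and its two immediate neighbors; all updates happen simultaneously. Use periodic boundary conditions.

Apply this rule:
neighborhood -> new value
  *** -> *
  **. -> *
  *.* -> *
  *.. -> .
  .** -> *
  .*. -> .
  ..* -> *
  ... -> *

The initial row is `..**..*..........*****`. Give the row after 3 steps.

.***.*..**************
*****..***************
*****.****************

*****.****************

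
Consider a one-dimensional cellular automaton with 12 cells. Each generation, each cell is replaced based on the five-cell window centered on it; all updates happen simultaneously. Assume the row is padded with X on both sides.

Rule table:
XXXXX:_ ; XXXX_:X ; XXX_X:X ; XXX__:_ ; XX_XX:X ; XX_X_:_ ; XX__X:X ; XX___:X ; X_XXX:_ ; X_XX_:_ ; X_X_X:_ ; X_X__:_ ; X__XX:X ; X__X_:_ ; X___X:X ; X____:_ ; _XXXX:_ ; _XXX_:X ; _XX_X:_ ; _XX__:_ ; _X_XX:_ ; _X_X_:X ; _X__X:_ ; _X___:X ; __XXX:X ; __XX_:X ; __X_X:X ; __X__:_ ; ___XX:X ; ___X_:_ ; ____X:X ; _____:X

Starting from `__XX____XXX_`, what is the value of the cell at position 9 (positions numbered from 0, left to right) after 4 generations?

_

generation 1: XXX_X_XXXXXX
generation 2: _XX_________
generation 3: X__X_XXXXXXX
generation 4: _X_X________
position 9 holds _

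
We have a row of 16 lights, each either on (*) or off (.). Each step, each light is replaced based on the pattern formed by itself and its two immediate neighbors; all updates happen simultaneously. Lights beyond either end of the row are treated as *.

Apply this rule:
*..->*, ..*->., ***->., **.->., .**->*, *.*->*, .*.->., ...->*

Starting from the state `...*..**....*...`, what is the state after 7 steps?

**..*.*.***..**.
..*..*.**..*.*.*
*..*..**.*..*.**
.*..*.*.*.*..**.
*.*..*.*.*.*.*.*
.*.*..*.*.*.*.**
*.*.*..*.*.*.**.

*.*.*..*.*.*.**.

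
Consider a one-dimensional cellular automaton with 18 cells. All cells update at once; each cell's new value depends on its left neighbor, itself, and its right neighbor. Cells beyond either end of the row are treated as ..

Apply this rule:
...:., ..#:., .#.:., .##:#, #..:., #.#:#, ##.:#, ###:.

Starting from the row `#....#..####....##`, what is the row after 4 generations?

................##

........#..#....##
................##
................##  (fixed point — unchanged through generation 4)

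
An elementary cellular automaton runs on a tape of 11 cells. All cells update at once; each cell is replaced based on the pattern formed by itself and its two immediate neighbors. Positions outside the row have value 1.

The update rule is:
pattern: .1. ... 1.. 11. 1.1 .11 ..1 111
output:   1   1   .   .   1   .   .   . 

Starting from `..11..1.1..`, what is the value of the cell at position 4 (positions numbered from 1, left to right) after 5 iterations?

.

iteration 1: ......111..
iteration 2: .1111......
iteration 3: 1.....1111.
iteration 4: ..111.....1
iteration 5: ......111..
position 4 holds .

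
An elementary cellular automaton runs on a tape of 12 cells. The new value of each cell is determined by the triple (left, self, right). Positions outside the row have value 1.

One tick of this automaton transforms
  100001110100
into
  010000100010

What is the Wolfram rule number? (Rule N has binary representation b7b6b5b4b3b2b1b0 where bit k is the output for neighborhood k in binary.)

position 6: 111 → 1  (bit 7 = 1)
position 0: 110 → 0  (bit 6 = 0)
position 8: 101 → 0  (bit 5 = 0)
position 1: 100 → 1  (bit 4 = 1)
position 5: 011 → 0  (bit 3 = 0)
position 9: 010 → 0  (bit 2 = 0)
position 4: 001 → 0  (bit 1 = 0)
position 2: 000 → 0  (bit 0 = 0)
bits b7..b0 = 10010000 = 144

144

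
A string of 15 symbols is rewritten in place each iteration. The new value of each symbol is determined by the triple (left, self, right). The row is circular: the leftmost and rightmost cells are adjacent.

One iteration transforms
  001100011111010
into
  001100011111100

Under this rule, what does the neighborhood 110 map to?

At position 3 the neighborhood is 110; the next row has 1 there.

1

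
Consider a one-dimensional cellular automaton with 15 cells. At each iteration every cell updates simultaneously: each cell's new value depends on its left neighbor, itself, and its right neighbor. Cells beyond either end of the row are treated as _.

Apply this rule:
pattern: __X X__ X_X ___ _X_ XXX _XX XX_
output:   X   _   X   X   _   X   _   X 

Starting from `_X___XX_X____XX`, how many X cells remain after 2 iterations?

X__XX_XX__XXX_X
__X_XX_X_X_XXX_
count of X: 8

8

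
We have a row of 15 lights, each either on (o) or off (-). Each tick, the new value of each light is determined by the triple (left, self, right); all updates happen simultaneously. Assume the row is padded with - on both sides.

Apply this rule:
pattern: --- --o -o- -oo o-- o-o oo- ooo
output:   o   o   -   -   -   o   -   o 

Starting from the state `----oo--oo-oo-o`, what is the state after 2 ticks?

tick 1: oooo---o--o--o-
tick 2: -oo--oo--o--o--

-oo--oo--o--o--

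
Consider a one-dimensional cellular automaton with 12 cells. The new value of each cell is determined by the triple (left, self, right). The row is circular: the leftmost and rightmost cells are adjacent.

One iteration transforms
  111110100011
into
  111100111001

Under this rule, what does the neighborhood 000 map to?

At position 8 the neighborhood is 000; the next row has 1 there.

1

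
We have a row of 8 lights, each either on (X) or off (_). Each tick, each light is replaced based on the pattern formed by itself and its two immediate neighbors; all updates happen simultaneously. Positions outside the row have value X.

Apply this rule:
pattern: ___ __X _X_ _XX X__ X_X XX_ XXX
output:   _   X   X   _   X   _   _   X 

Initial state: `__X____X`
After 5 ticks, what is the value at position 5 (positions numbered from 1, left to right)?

_

XXXX__X_
XXX_XXX_
XX___X__
X_X_XXXX
__X__XXX
position 5 holds _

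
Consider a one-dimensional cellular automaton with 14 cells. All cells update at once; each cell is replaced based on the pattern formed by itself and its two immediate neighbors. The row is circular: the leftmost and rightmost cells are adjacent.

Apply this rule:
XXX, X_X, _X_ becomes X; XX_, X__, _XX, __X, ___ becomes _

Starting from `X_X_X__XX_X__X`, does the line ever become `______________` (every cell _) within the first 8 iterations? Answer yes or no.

yes

_XXXX____XX___
__XX__________
______________
all cells are _ at iteration 3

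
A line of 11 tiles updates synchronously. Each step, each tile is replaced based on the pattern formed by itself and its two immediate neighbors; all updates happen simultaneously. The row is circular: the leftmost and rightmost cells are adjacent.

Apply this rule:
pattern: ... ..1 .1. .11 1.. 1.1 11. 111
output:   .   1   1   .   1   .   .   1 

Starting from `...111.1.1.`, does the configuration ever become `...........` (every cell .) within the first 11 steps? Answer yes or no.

..1.1..1.11
111.1111...
.1...11.1.1
.11.1...1.1
....11.11.1
1..1......1
.1111....1.
1.11.1..111
.....111.11
1...1.1....
11.11.11..1
step 11 is 11.11.11..1, still not uniform .

no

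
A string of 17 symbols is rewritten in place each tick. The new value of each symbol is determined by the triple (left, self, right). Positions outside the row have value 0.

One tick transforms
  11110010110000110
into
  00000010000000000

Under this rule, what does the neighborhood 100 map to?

At position 4 the neighborhood is 100; the next row has 0 there.

0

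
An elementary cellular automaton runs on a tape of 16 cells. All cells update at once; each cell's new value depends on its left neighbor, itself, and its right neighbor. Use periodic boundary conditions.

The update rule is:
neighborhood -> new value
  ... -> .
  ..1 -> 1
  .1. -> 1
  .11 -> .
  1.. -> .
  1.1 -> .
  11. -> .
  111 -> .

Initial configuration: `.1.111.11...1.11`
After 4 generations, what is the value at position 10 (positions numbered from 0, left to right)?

.1.........11...
11........1.....
.........11....1
........1.....11
position 10 holds .

.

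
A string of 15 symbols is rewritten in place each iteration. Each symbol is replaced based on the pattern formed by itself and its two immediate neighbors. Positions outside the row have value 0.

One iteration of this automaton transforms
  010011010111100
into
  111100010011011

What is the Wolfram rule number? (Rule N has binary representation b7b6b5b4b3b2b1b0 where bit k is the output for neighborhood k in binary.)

151

position 10: 111 → 1  (bit 7 = 1)
position 5: 110 → 0  (bit 6 = 0)
position 6: 101 → 0  (bit 5 = 0)
position 2: 100 → 1  (bit 4 = 1)
position 4: 011 → 0  (bit 3 = 0)
position 1: 010 → 1  (bit 2 = 1)
position 0: 001 → 1  (bit 1 = 1)
position 14: 000 → 1  (bit 0 = 1)
bits b7..b0 = 10010111 = 151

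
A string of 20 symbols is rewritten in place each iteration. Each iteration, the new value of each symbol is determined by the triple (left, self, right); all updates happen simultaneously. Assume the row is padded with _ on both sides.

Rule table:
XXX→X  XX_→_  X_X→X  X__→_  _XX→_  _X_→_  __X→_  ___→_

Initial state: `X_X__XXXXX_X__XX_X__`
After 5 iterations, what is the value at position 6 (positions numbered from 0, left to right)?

_

_X____XXX_X_____X___
_______X_X__________
________X___________
____________________
____________________
position 6 holds _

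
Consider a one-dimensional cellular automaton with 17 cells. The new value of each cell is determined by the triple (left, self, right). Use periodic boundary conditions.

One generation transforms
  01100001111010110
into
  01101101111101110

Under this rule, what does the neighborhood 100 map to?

0

At position 3 the neighborhood is 100; the next row has 0 there.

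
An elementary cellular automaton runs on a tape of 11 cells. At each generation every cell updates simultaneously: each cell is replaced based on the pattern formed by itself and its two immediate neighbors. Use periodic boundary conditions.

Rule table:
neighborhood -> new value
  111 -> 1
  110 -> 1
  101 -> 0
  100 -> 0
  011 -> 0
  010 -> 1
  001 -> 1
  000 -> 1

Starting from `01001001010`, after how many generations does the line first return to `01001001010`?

11011011010
01001001010

2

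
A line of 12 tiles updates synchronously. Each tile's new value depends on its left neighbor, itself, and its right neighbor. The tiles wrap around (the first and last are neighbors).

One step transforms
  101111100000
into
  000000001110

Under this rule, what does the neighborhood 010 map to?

0

At position 0 the neighborhood is 010; the next row has 0 there.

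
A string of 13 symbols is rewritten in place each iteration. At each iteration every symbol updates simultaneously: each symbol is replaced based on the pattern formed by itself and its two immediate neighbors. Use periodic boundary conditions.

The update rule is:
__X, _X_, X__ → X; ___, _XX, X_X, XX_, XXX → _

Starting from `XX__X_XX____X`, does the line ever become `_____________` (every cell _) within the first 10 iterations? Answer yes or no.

yes

__XXX___X__X_
_X___X_XXXXXX
_XX_XX_______
X_____X______
XX___XXX____X
__X_X___X__X_
_XX_XX_XXXXXX
_____________
all cells are _ at iteration 8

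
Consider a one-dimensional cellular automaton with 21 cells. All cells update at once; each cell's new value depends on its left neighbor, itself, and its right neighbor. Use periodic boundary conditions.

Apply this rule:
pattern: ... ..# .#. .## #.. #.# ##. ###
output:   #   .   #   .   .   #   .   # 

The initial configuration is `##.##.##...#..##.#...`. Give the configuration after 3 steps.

###..####.#.#...#...#

..#..#...#.#....##.#.
#.#..#.#.###.##...##.
###..####.#.#...#...#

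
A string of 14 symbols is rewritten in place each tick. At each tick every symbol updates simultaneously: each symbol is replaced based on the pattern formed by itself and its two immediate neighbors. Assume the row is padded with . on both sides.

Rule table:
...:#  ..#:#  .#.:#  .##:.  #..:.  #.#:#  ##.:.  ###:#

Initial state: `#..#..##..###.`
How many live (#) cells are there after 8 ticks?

10

tick 1: #.##.#...#.#..
tick 2: ##..##.#####.#
tick 3: ...#..#.###.##
tick 4: ####.###.#.#..
tick 5: .##.#.#.####.#
tick 6: #..#####.##.##
tick 7: #.#.###.#..#..
tick 8: ####.#.##.##.#
count of #: 10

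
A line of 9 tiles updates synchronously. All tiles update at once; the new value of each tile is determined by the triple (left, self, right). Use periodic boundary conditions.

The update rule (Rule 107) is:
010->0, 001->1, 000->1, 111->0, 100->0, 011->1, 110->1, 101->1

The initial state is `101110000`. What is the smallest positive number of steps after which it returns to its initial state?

011010111
111101101
000111111
011100001
110101110
111011011
001111110
111000010
101011101
110110111
011111100
110000101
010111011
101101111
111111000
100001011
101110110
011011111
111110001
000010111
011101101
110111110
111100011
000101110
111011010
101111101
111000111
001011100
110110101
011111011
110001111
010111000
101101011
111110110
100011111
101110000

36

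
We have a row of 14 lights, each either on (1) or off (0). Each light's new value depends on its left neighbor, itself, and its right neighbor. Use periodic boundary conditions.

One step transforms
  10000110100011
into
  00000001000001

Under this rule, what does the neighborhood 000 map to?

0

At position 2 the neighborhood is 000; the next row has 0 there.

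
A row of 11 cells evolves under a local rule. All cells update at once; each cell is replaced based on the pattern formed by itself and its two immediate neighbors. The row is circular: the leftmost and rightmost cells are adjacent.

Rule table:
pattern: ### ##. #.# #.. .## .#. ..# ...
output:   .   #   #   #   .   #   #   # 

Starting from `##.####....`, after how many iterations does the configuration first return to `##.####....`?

22

.##...#####
#.####....#
##...#####.
.####....##
#...#####.#
####....##.
...#####.##
###....##.#
..#####.##.
##....##.##
.#####.##..
#....##.###
#####.##...
....##.####
####.##...#
...##.####.
###.##...##
..##.####..
##.##...###
.##.####...
#.##...####
##.####....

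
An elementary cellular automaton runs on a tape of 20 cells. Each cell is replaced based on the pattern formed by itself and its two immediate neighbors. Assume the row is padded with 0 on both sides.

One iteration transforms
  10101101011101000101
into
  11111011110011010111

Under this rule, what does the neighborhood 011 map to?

At position 4 the neighborhood is 011; the next row has 1 there.

1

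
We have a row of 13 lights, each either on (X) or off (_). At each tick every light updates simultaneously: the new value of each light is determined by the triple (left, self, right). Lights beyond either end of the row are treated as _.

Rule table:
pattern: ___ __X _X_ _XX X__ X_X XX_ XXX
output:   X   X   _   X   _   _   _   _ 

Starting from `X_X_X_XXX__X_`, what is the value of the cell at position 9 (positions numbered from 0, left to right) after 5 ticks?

X

______X___X__
XXXXXX__XX__X
X______XX__X_
__XXXXXX__X__
XXX______X__X
position 9 holds X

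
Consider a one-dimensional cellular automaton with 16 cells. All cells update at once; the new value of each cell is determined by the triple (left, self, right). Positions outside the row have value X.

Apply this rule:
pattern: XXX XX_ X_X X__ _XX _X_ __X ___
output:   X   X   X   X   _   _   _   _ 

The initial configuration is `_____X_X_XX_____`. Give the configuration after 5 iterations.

XXXXX_____X_X_XX

X_____X_X_XX____
XX_____X_X_XX___
XXX_____X_X_XX__
XXXX_____X_X_XX_
XXXXX_____X_X_XX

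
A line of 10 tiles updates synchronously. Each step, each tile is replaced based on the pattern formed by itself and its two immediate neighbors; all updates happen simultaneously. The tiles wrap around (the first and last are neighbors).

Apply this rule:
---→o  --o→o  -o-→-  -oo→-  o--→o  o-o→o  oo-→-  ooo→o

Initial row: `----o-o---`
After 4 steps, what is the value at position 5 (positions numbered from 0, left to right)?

oooo-o-ooo
ooo-o-o-oo
oo-o-o-o-o
o-o-o-o-o-
position 5 holds -

-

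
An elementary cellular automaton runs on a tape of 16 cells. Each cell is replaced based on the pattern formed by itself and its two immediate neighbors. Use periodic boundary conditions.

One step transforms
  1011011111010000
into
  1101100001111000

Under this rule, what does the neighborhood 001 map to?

At position 15 the neighborhood is 001; the next row has 0 there.

0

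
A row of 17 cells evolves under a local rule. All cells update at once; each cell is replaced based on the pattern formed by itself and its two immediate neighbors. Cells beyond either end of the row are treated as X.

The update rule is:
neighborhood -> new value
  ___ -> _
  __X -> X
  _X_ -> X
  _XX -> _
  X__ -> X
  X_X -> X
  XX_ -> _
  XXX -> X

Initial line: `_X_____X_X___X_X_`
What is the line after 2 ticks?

XX_X_X_XXX_X_XXXX

tick 1: XXX___XXXXX_XXXXX
tick 2: XX_X_X_XXX_X_XXXX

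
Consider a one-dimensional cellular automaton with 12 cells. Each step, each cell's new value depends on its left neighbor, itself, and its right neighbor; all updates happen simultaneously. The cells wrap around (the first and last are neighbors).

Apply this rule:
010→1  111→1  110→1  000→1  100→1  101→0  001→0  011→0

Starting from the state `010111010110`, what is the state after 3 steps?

001101001101

010011010011
011001011001
001101001101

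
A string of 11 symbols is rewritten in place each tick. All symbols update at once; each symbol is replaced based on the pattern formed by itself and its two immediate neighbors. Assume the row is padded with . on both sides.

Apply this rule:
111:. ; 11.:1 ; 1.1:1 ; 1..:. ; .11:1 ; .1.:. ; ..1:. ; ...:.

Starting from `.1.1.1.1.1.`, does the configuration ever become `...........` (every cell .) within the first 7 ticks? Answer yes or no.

tick 1: ..1.1.1.1..
tick 2: ...1.1.1...
tick 3: ....1.1....
tick 4: .....1.....
tick 5: ...........
all cells are . at tick 5

yes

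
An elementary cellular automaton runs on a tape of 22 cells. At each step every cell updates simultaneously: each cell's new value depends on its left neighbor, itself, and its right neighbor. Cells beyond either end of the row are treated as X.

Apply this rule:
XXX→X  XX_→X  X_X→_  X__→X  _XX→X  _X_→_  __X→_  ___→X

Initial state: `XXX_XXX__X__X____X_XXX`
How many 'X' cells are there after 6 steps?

19

XXX_XXXX__X__XXX___XXX
XXX_XXXXX__X_XXXXX_XXX
XXX_XXXXXX___XXXXX_XXX
XXX_XXXXXXXX_XXXXX_XXX
XXX_XXXXXXXX_XXXXX_XXX  (fixed point — unchanged through step 6)
count of X: 19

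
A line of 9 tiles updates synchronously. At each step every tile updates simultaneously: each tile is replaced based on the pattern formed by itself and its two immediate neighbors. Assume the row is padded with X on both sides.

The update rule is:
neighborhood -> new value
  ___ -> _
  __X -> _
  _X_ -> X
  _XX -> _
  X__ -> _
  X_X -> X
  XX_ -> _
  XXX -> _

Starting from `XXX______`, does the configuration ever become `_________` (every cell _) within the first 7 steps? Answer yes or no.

yes

_________
all cells are _ at step 1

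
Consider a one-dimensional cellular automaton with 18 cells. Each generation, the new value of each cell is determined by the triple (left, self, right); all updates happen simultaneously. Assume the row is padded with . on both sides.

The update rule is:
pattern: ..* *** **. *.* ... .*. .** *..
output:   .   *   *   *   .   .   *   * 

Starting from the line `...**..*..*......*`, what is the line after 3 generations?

...***..*..*......
...****..*..*.....
...*****..*..*....

...*****..*..*....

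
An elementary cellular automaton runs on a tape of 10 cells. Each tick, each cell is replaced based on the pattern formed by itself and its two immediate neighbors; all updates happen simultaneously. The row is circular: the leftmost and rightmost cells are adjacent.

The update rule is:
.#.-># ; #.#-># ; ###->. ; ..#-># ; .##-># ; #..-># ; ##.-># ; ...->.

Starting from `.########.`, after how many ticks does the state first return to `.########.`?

6

##......##
.##....##.
####..####
...####...
..##..##..
.########.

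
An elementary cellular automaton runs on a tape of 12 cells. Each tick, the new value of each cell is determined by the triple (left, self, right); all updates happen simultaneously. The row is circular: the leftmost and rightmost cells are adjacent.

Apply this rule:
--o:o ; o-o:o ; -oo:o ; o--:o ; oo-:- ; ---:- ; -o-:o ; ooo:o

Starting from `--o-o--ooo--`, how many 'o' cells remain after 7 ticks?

tick 1: -oooooooo-o-
tick 2: oooooooo-ooo
tick 3: ooooooo-oooo
tick 4: oooooo-ooooo
tick 5: ooooo-oooooo
tick 6: oooo-ooooooo
tick 7: ooo-oooooooo
count of o: 11

11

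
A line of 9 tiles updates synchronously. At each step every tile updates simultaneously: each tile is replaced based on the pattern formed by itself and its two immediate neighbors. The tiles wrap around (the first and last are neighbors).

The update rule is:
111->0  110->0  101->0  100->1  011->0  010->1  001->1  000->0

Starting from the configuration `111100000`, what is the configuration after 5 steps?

111110001

000010001
100111011
011000000
100100000
111110001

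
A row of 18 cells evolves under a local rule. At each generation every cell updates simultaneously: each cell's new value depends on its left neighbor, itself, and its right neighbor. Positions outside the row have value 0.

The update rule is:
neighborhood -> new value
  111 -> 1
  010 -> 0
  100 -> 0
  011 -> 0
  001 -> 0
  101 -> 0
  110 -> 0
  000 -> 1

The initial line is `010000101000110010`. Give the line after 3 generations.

000110000010000000
110000111000111111
000110010010011110

000110010010011110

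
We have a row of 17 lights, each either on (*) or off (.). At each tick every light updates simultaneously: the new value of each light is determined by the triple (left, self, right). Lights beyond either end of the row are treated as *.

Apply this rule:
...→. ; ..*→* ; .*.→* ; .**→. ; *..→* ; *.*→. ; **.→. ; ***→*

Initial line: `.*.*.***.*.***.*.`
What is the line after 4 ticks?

.***.*********.**

tick 1: .*.*..*..*..*..*.
tick 2: .*.*************.
tick 3: .*..***********..
tick 4: .***.*********.**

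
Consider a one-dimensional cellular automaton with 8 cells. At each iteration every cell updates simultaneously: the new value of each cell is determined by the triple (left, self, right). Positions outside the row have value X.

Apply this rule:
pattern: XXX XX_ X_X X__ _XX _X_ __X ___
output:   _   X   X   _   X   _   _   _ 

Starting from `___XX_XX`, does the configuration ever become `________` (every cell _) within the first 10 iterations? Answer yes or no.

___XXXX_
___X__XX
______X_
_______X
_______X  (fixed point — unchanged through iteration 10)
iteration 10 is _______X, still not uniform _

no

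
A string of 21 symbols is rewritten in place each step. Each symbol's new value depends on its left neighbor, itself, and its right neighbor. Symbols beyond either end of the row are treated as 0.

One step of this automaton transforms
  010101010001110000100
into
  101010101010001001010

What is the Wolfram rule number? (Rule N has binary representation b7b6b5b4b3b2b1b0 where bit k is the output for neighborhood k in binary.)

50

position 12: 111 → 0  (bit 7 = 0)
position 13: 110 → 0  (bit 6 = 0)
position 2: 101 → 1  (bit 5 = 1)
position 8: 100 → 1  (bit 4 = 1)
position 11: 011 → 0  (bit 3 = 0)
position 1: 010 → 0  (bit 2 = 0)
position 0: 001 → 1  (bit 1 = 1)
position 9: 000 → 0  (bit 0 = 0)
bits b7..b0 = 00110010 = 50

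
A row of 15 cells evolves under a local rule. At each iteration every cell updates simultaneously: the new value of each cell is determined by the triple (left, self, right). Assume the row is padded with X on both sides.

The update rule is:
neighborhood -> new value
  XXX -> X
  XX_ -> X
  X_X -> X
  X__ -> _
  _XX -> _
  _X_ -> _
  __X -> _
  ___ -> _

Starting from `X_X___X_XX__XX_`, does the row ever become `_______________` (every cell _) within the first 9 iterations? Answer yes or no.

XX_____X_X___XX
XX______X_____X
XX_____________
XX_____________  (fixed point — unchanged through iteration 9)
iteration 9 is XX_____________, still not uniform _

no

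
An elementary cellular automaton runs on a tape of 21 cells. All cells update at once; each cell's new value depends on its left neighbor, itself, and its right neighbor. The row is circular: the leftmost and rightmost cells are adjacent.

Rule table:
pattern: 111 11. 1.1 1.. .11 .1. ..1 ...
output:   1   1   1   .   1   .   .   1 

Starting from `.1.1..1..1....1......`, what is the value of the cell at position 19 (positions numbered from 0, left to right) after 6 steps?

1

step 1: ..1........11...11111
step 2: ....111111.11.1.11111
step 3: .11.1111111111.111111
step 4: 111111111111111111111
step 5: 111111111111111111111  (fixed point — unchanged through step 6)
position 19 holds 1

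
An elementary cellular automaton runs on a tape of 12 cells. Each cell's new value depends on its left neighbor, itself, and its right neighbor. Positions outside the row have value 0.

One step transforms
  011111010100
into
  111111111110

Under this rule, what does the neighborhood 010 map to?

At position 7 the neighborhood is 010; the next row has 1 there.

1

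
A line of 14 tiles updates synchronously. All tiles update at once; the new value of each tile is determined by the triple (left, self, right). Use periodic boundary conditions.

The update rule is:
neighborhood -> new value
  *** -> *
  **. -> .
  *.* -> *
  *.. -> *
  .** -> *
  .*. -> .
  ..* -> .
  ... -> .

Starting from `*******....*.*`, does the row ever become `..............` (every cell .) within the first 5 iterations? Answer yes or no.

******.*....**
*****.*.*...**
****.*.*.*..**
***.*.*.*.*.**
**.*.*.*.*.***
iteration 5 is **.*.*.*.*.***, still not uniform .

no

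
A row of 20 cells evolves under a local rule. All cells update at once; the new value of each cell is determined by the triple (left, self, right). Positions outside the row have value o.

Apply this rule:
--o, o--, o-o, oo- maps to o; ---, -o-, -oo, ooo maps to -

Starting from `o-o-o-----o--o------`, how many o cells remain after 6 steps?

11

oo-o-o---o-oo-o----o
-oo-o-o-o-o-oo-o--o-
o-oo-o-o-o-o-oo-oo-o
oo-oo-o-o-o-o-oo-oo-
-oo-oo-o-o-o-o-oo-oo
o-oo-oo-o-o-o-o-oo--
count of o: 11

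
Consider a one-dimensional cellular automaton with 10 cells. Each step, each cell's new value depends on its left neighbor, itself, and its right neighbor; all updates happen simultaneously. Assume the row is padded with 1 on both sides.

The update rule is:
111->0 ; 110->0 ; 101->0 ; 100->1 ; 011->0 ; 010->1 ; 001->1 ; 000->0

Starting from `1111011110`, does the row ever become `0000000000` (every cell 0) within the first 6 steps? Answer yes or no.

yes

0000000000
all cells are 0 at step 1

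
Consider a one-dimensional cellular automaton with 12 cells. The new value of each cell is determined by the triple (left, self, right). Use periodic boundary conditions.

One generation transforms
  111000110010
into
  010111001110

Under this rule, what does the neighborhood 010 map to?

1

At position 10 the neighborhood is 010; the next row has 1 there.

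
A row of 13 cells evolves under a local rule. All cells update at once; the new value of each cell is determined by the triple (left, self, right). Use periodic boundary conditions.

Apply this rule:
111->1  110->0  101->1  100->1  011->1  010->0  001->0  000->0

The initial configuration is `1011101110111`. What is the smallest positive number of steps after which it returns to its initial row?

step 1: 0111011101111
step 2: 1110111011110
step 3: 1101110111101
step 4: 1011101111011
step 5: 0111011110111
step 6: 1110111101110
step 7: 1101111011101
step 8: 1011110111011
step 9: 0111101110111
step 10: 1111011101110
step 11: 1110111011101
step 12: 1101110111011
step 13: 1011101110111

13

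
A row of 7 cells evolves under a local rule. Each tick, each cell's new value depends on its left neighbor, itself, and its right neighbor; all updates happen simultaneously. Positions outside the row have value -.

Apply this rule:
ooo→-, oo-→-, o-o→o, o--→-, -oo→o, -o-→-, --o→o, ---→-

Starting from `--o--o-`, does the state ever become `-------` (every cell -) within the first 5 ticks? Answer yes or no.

no

-o--o--
o--o---
--o----
-o-----
o------
tick 5 is o------, still not uniform -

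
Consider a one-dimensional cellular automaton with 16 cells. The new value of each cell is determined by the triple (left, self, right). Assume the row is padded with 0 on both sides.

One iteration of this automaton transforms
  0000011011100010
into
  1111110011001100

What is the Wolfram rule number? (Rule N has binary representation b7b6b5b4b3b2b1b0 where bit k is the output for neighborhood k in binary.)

position 9: 111 → 1  (bit 7 = 1)
position 6: 110 → 0  (bit 6 = 0)
position 7: 101 → 0  (bit 5 = 0)
position 11: 100 → 0  (bit 4 = 0)
position 5: 011 → 1  (bit 3 = 1)
position 14: 010 → 0  (bit 2 = 0)
position 4: 001 → 1  (bit 1 = 1)
position 0: 000 → 1  (bit 0 = 1)
bits b7..b0 = 10001011 = 139

139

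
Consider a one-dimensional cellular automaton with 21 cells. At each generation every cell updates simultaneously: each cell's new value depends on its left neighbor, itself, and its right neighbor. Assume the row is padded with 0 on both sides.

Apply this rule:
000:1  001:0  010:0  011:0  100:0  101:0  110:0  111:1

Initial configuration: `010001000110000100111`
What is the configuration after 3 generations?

000100010000110000010
110001000110000111000
000100010000110010011

000100010000110010011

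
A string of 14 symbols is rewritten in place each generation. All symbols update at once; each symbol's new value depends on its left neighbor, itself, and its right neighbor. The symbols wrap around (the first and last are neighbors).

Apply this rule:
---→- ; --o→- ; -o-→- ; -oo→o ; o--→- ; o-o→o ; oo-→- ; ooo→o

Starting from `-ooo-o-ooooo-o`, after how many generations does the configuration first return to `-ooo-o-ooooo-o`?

ooo-o-ooooo-o-
oo-o-ooooo-o-o
o-o-ooooo-o-oo
-o-ooooo-o-ooo
o-ooooo-o-ooo-
-ooooo-o-ooo-o
ooooo-o-ooo-o-
oooo-o-ooo-o-o
ooo-o-ooo-o-oo
oo-o-ooo-o-ooo
o-o-ooo-o-oooo
-o-ooo-o-ooooo
o-ooo-o-ooooo-
-ooo-o-ooooo-o

14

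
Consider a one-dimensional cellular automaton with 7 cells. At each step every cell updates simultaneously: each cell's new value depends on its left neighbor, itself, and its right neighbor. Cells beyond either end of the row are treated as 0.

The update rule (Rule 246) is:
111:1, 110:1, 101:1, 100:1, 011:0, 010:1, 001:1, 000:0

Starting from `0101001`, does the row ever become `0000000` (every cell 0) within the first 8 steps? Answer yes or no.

1111111
0111111
1011111
1101111
0110111
1011011
1101101
0110111
step 8 is 0110111, still not uniform 0

no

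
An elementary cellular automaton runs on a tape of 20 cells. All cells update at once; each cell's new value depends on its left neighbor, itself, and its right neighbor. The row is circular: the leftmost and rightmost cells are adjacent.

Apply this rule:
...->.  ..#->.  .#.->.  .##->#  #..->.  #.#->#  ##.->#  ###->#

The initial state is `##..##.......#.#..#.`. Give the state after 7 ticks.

##..##.............#

tick 1: ##..##........#....#
tick 2: ##..##.............#
tick 3: ##..##.............#  (fixed point — unchanged through tick 7)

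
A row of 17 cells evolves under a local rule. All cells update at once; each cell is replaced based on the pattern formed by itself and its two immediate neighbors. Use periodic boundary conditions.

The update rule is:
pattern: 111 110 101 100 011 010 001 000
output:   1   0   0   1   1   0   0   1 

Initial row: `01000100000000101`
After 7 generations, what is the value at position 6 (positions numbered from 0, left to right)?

1

00110011111110000
10101011111101111
00000011111001111
11111011110101110
11110011100001100
11101011011101010
11000010011000000
position 6 holds 1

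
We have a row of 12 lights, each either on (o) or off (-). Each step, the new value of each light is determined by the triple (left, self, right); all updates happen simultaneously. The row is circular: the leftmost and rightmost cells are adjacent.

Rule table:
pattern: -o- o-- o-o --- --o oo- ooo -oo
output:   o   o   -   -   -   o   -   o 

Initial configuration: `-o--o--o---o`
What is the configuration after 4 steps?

-oo-oo-o-o-o

-oo-oo-oo--o
-oo-oo-ooo-o
-oo-oo-o-o-o
-oo-oo-o-o-o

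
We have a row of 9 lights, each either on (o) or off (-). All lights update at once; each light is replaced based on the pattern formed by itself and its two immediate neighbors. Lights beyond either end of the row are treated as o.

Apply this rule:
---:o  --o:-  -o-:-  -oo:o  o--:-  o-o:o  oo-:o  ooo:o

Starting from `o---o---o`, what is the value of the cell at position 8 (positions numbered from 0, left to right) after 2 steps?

o

o-o---o-o
oo--o--oo
position 8 holds o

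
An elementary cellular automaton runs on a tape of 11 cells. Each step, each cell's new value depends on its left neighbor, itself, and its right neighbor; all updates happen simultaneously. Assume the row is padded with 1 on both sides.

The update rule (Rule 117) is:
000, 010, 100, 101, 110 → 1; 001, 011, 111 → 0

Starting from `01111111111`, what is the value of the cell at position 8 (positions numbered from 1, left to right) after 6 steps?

step 1: 10000000000
step 2: 11111111110
step 3: 00000000011
step 4: 11111111000
step 5: 00000001110
step 6: 11111100011
position 8 holds 0

0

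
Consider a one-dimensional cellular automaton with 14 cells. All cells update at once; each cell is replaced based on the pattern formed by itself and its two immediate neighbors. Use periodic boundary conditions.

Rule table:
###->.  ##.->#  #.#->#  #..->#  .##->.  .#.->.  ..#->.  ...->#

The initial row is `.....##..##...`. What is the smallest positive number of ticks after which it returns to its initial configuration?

14

####..##..####
...##..##.....
##..##..######
.##..##.......
..##..########
#..##........#
##..########..
.##........##.
..########..##
#........##..#
########..##..
.......##..##.
######..##..##
.....##..##...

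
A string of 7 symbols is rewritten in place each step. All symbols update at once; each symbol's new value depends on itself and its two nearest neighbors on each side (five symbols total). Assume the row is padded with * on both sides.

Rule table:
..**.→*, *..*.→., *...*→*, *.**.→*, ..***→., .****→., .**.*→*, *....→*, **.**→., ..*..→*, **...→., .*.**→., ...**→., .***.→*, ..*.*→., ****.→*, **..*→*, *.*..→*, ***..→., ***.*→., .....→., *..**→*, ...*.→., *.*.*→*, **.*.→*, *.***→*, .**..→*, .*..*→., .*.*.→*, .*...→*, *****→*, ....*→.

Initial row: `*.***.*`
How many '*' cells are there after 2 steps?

step 1: ..**..*
step 2: ******.
count of *: 6

6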